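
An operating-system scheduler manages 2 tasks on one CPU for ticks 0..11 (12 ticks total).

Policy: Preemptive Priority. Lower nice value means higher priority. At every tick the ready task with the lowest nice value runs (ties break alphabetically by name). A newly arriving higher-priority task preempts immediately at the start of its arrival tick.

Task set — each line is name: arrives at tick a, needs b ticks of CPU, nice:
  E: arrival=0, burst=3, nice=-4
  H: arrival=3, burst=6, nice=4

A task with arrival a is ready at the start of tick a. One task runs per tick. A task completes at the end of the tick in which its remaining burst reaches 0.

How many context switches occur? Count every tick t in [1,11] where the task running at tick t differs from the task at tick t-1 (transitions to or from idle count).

context switches = 2

t=0: ready={E} → run E
t=1: ready={E} → run E
t=2: ready={E} → run E
t=3: ready={H} → run H
t=4: ready={H} → run H
t=5: ready={H} → run H
t=6: ready={H} → run H
t=7: ready={H} → run H
t=8: ready={H} → run H
t=9: (idle)
t=10: (idle)
t=11: (idle)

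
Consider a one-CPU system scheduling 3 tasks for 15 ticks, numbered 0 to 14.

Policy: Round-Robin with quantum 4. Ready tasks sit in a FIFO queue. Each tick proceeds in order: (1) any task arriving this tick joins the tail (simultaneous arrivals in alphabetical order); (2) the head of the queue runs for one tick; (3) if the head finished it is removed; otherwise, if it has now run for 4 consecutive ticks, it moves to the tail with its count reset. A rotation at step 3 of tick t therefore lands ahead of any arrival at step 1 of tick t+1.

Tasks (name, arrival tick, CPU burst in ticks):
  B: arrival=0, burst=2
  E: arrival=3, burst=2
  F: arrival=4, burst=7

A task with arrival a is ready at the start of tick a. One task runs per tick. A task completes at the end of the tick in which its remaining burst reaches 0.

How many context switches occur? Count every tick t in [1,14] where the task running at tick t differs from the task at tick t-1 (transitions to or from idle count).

t=0: queue=[B] q_used=0 → run B
t=1: queue=[B] q_used=1 → run B
t=2: (idle)
t=3: queue=[E] q_used=0 → run E
t=4: queue=[E,F] q_used=1 → run E
t=5: queue=[F] q_used=0 → run F
t=6: queue=[F] q_used=1 → run F
t=7: queue=[F] q_used=2 → run F
t=8: queue=[F] q_used=3 → run F
t=9: queue=[F] q_used=0 → run F
t=10: queue=[F] q_used=1 → run F
t=11: queue=[F] q_used=2 → run F
t=12: (idle)
t=13: (idle)
t=14: (idle)

context switches = 4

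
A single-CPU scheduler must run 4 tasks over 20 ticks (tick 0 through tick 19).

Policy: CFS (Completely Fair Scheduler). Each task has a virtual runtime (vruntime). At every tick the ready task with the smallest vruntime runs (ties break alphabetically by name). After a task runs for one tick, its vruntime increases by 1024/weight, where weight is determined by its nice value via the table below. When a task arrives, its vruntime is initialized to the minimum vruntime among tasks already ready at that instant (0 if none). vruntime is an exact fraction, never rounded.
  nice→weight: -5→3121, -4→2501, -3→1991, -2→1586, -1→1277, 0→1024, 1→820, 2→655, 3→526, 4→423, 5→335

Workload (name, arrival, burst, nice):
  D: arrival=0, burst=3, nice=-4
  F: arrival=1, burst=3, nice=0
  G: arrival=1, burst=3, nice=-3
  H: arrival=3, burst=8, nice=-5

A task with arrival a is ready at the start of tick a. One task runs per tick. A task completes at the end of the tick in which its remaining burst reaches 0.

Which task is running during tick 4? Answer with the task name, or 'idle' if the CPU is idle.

t=0: vr[D=0] → run D
t=1: vr[D=1024/2501 F=1024/2501 G=1024/2501] → run D
t=2: vr[D=2048/2501 F=1024/2501 G=1024/2501] → run F
t=3: vr[D=2048/2501 F=3525/2501 G=1024/2501 H=1024/2501] → run G
t=4: vr[D=2048/2501 F=3525/2501 G=4599808/4979491 H=1024/2501] → run H
t=5: vr[D=2048/2501 F=3525/2501 G=4599808/4979491 H=5756928/7805621] → run H
t=6: vr[D=2048/2501 F=3525/2501 G=4599808/4979491 H=8317952/7805621] → run D
t=7: vr[F=3525/2501 G=4599808/4979491 H=8317952/7805621] → run G
t=8: vr[F=3525/2501 G=7160832/4979491 H=8317952/7805621] → run H
t=9: vr[F=3525/2501 G=7160832/4979491 H=10878976/7805621] → run H
t=10: vr[F=3525/2501 G=7160832/4979491 H=13440000/7805621] → run F
t=11: vr[F=6026/2501 G=7160832/4979491 H=13440000/7805621] → run G
t=12: vr[F=6026/2501 H=13440000/7805621] → run H
t=13: vr[F=6026/2501 H=16001024/7805621] → run H
t=14: vr[F=6026/2501 H=18562048/7805621] → run H
t=15: vr[F=6026/2501 H=21123072/7805621] → run F
t=16: vr[H=21123072/7805621] → run H
t=17: (idle)
t=18: (idle)
t=19: (idle)

running at tick 4 = H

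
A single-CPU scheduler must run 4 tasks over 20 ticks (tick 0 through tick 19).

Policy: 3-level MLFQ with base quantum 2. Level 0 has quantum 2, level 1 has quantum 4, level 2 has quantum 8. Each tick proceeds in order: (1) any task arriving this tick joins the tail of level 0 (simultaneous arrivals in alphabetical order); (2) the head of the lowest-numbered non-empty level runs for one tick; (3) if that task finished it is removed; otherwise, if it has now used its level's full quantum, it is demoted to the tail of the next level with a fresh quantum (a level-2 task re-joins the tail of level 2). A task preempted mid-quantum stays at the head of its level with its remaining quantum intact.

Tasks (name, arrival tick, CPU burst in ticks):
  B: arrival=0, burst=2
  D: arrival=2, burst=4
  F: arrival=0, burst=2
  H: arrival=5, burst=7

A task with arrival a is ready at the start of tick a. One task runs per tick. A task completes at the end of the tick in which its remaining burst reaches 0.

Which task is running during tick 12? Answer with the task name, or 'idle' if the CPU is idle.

t=0: L0/L1/L2 = BF/-/- → run B
t=1: L0/L1/L2 = BF/-/- → run B
t=2: L0/L1/L2 = FD/-/- → run F
t=3: L0/L1/L2 = FD/-/- → run F
t=4: L0/L1/L2 = D/-/- → run D
t=5: L0/L1/L2 = DH/-/- → run D
t=6: L0/L1/L2 = H/D/- → run H
t=7: L0/L1/L2 = H/D/- → run H
t=8: L0/L1/L2 = -/DH/- → run D
t=9: L0/L1/L2 = -/DH/- → run D
t=10: L0/L1/L2 = -/H/- → run H
t=11: L0/L1/L2 = -/H/- → run H
t=12: L0/L1/L2 = -/H/- → run H
t=13: L0/L1/L2 = -/H/- → run H
t=14: L0/L1/L2 = -/-/H → run H
t=15: (idle)
t=16: (idle)
t=17: (idle)
t=18: (idle)
t=19: (idle)

running at tick 12 = H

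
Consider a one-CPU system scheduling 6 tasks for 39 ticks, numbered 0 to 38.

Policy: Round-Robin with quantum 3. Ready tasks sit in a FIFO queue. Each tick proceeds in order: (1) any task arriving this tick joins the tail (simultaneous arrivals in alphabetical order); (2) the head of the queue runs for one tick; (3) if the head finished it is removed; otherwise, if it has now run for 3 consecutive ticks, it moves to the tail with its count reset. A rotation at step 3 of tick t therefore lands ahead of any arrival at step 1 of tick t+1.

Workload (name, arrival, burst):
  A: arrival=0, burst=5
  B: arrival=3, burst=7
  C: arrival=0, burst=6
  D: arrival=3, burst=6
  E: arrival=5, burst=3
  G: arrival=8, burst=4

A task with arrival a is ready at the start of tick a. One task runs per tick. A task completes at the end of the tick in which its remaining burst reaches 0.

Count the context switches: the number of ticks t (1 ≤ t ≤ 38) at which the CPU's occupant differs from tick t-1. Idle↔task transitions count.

t=0: queue=[A,C] q_used=0 → run A
t=1: queue=[A,C] q_used=1 → run A
t=2: queue=[A,C] q_used=2 → run A
t=3: queue=[C,A,B,D] q_used=0 → run C
t=4: queue=[C,A,B,D] q_used=1 → run C
t=5: queue=[C,A,B,D,E] q_used=2 → run C
t=6: queue=[A,B,D,E,C] q_used=0 → run A
t=7: queue=[A,B,D,E,C] q_used=1 → run A
t=8: queue=[B,D,E,C,G] q_used=0 → run B
t=9: queue=[B,D,E,C,G] q_used=1 → run B
t=10: queue=[B,D,E,C,G] q_used=2 → run B
t=11: queue=[D,E,C,G,B] q_used=0 → run D
t=12: queue=[D,E,C,G,B] q_used=1 → run D
t=13: queue=[D,E,C,G,B] q_used=2 → run D
t=14: queue=[E,C,G,B,D] q_used=0 → run E
t=15: queue=[E,C,G,B,D] q_used=1 → run E
t=16: queue=[E,C,G,B,D] q_used=2 → run E
t=17: queue=[C,G,B,D] q_used=0 → run C
t=18: queue=[C,G,B,D] q_used=1 → run C
t=19: queue=[C,G,B,D] q_used=2 → run C
t=20: queue=[G,B,D] q_used=0 → run G
t=21: queue=[G,B,D] q_used=1 → run G
t=22: queue=[G,B,D] q_used=2 → run G
t=23: queue=[B,D,G] q_used=0 → run B
t=24: queue=[B,D,G] q_used=1 → run B
t=25: queue=[B,D,G] q_used=2 → run B
t=26: queue=[D,G,B] q_used=0 → run D
t=27: queue=[D,G,B] q_used=1 → run D
t=28: queue=[D,G,B] q_used=2 → run D
t=29: queue=[G,B] q_used=0 → run G
t=30: queue=[B] q_used=0 → run B
t=31: (idle)
t=32: (idle)
t=33: (idle)
t=34: (idle)
t=35: (idle)
t=36: (idle)
t=37: (idle)
t=38: (idle)

context switches = 12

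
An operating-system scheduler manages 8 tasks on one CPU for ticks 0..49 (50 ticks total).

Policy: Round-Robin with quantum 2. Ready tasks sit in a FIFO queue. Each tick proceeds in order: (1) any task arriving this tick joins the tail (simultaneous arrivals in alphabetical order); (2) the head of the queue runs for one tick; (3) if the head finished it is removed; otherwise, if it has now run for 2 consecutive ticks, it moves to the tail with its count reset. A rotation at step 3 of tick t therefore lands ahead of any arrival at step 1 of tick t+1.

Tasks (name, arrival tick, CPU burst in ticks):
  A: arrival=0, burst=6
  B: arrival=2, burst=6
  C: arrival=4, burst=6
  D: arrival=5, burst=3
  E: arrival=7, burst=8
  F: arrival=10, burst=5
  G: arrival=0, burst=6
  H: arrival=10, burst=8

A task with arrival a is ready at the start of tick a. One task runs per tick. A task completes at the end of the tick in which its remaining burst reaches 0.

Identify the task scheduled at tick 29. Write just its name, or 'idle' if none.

running at tick 29 = E

t=0: queue=[A,G] q_used=0 → run A
t=1: queue=[A,G] q_used=1 → run A
t=2: queue=[G,A,B] q_used=0 → run G
t=3: queue=[G,A,B] q_used=1 → run G
t=4: queue=[A,B,G,C] q_used=0 → run A
t=5: queue=[A,B,G,C,D] q_used=1 → run A
t=6: queue=[B,G,C,D,A] q_used=0 → run B
t=7: queue=[B,G,C,D,A,E] q_used=1 → run B
t=8: queue=[G,C,D,A,E,B] q_used=0 → run G
t=9: queue=[G,C,D,A,E,B] q_used=1 → run G
t=10: queue=[C,D,A,E,B,G,F,H] q_used=0 → run C
t=11: queue=[C,D,A,E,B,G,F,H] q_used=1 → run C
t=12: queue=[D,A,E,B,G,F,H,C] q_used=0 → run D
t=13: queue=[D,A,E,B,G,F,H,C] q_used=1 → run D
t=14: queue=[A,E,B,G,F,H,C,D] q_used=0 → run A
t=15: queue=[A,E,B,G,F,H,C,D] q_used=1 → run A
t=16: queue=[E,B,G,F,H,C,D] q_used=0 → run E
t=17: queue=[E,B,G,F,H,C,D] q_used=1 → run E
t=18: queue=[B,G,F,H,C,D,E] q_used=0 → run B
t=19: queue=[B,G,F,H,C,D,E] q_used=1 → run B
t=20: queue=[G,F,H,C,D,E,B] q_used=0 → run G
t=21: queue=[G,F,H,C,D,E,B] q_used=1 → run G
t=22: queue=[F,H,C,D,E,B] q_used=0 → run F
t=23: queue=[F,H,C,D,E,B] q_used=1 → run F
t=24: queue=[H,C,D,E,B,F] q_used=0 → run H
t=25: queue=[H,C,D,E,B,F] q_used=1 → run H
t=26: queue=[C,D,E,B,F,H] q_used=0 → run C
t=27: queue=[C,D,E,B,F,H] q_used=1 → run C
t=28: queue=[D,E,B,F,H,C] q_used=0 → run D
t=29: queue=[E,B,F,H,C] q_used=0 → run E
t=30: queue=[E,B,F,H,C] q_used=1 → run E
t=31: queue=[B,F,H,C,E] q_used=0 → run B
t=32: queue=[B,F,H,C,E] q_used=1 → run B
t=33: queue=[F,H,C,E] q_used=0 → run F
t=34: queue=[F,H,C,E] q_used=1 → run F
t=35: queue=[H,C,E,F] q_used=0 → run H
t=36: queue=[H,C,E,F] q_used=1 → run H
t=37: queue=[C,E,F,H] q_used=0 → run C
t=38: queue=[C,E,F,H] q_used=1 → run C
t=39: queue=[E,F,H] q_used=0 → run E
t=40: queue=[E,F,H] q_used=1 → run E
t=41: queue=[F,H,E] q_used=0 → run F
t=42: queue=[H,E] q_used=0 → run H
t=43: queue=[H,E] q_used=1 → run H
t=44: queue=[E,H] q_used=0 → run E
t=45: queue=[E,H] q_used=1 → run E
t=46: queue=[H] q_used=0 → run H
t=47: queue=[H] q_used=1 → run H
t=48: (idle)
t=49: (idle)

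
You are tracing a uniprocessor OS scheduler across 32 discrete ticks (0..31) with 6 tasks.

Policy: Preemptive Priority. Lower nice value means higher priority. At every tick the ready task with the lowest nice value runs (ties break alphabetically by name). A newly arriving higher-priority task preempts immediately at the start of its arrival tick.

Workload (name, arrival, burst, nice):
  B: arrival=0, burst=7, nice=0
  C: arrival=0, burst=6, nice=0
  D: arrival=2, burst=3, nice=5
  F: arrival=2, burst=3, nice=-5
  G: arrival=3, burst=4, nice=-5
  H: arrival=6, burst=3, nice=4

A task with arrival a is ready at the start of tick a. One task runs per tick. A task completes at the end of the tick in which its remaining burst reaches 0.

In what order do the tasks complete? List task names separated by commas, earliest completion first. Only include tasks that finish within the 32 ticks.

completion order = F, G, B, C, H, D

t=0: ready={B,C} → run B
t=1: ready={B,C} → run B
t=2: ready={B,C,D,F} → run F
t=3: ready={B,C,D,F,G} → run F
t=4: ready={B,C,D,F,G} → run F
t=5: ready={B,C,D,G} → run G
t=6: ready={B,C,D,G,H} → run G
t=7: ready={B,C,D,G,H} → run G
t=8: ready={B,C,D,G,H} → run G
t=9: ready={B,C,D,H} → run B
t=10: ready={B,C,D,H} → run B
t=11: ready={B,C,D,H} → run B
t=12: ready={B,C,D,H} → run B
t=13: ready={B,C,D,H} → run B
t=14: ready={C,D,H} → run C
t=15: ready={C,D,H} → run C
t=16: ready={C,D,H} → run C
t=17: ready={C,D,H} → run C
t=18: ready={C,D,H} → run C
t=19: ready={C,D,H} → run C
t=20: ready={D,H} → run H
t=21: ready={D,H} → run H
t=22: ready={D,H} → run H
t=23: ready={D} → run D
t=24: ready={D} → run D
t=25: ready={D} → run D
t=26: (idle)
t=27: (idle)
t=28: (idle)
t=29: (idle)
t=30: (idle)
t=31: (idle)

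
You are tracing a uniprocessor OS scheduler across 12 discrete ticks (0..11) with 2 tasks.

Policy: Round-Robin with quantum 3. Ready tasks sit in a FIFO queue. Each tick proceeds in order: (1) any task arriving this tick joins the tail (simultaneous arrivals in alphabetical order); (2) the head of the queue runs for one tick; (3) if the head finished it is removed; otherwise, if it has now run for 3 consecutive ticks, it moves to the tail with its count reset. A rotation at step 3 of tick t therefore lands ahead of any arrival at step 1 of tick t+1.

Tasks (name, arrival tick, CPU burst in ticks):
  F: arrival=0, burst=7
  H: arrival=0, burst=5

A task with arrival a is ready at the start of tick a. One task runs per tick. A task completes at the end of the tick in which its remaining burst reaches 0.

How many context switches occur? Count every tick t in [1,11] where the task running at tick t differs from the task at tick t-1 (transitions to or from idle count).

context switches = 4

t=0: queue=[F,H] q_used=0 → run F
t=1: queue=[F,H] q_used=1 → run F
t=2: queue=[F,H] q_used=2 → run F
t=3: queue=[H,F] q_used=0 → run H
t=4: queue=[H,F] q_used=1 → run H
t=5: queue=[H,F] q_used=2 → run H
t=6: queue=[F,H] q_used=0 → run F
t=7: queue=[F,H] q_used=1 → run F
t=8: queue=[F,H] q_used=2 → run F
t=9: queue=[H,F] q_used=0 → run H
t=10: queue=[H,F] q_used=1 → run H
t=11: queue=[F] q_used=0 → run F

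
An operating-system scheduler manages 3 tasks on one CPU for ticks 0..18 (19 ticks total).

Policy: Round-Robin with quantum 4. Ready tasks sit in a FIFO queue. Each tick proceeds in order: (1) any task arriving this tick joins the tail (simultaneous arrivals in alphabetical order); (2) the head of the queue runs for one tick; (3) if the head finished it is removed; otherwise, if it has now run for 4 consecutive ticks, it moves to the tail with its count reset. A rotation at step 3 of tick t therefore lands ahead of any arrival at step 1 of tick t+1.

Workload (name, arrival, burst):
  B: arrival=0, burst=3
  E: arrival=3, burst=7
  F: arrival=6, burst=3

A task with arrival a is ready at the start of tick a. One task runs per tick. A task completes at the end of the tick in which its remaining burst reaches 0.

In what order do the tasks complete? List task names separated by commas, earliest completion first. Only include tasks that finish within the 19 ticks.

t=0: queue=[B] q_used=0 → run B
t=1: queue=[B] q_used=1 → run B
t=2: queue=[B] q_used=2 → run B
t=3: queue=[E] q_used=0 → run E
t=4: queue=[E] q_used=1 → run E
t=5: queue=[E] q_used=2 → run E
t=6: queue=[E,F] q_used=3 → run E
t=7: queue=[F,E] q_used=0 → run F
t=8: queue=[F,E] q_used=1 → run F
t=9: queue=[F,E] q_used=2 → run F
t=10: queue=[E] q_used=0 → run E
t=11: queue=[E] q_used=1 → run E
t=12: queue=[E] q_used=2 → run E
t=13: (idle)
t=14: (idle)
t=15: (idle)
t=16: (idle)
t=17: (idle)
t=18: (idle)

completion order = B, F, E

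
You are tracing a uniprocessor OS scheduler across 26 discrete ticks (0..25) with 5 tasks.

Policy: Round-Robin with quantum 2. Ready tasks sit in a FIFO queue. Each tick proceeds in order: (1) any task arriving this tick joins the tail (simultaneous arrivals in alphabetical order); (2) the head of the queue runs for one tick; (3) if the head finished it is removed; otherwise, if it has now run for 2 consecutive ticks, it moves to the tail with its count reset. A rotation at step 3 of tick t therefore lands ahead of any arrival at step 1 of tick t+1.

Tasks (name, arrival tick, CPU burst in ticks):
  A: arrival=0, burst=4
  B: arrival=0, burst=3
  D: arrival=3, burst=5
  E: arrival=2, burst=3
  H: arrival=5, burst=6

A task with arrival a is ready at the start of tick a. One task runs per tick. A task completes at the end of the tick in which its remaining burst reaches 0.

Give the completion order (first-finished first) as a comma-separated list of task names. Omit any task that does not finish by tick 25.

completion order = A, B, E, D, H

t=0: queue=[A,B] q_used=0 → run A
t=1: queue=[A,B] q_used=1 → run A
t=2: queue=[B,A,E] q_used=0 → run B
t=3: queue=[B,A,E,D] q_used=1 → run B
t=4: queue=[A,E,D,B] q_used=0 → run A
t=5: queue=[A,E,D,B,H] q_used=1 → run A
t=6: queue=[E,D,B,H] q_used=0 → run E
t=7: queue=[E,D,B,H] q_used=1 → run E
t=8: queue=[D,B,H,E] q_used=0 → run D
t=9: queue=[D,B,H,E] q_used=1 → run D
t=10: queue=[B,H,E,D] q_used=0 → run B
t=11: queue=[H,E,D] q_used=0 → run H
t=12: queue=[H,E,D] q_used=1 → run H
t=13: queue=[E,D,H] q_used=0 → run E
t=14: queue=[D,H] q_used=0 → run D
t=15: queue=[D,H] q_used=1 → run D
t=16: queue=[H,D] q_used=0 → run H
t=17: queue=[H,D] q_used=1 → run H
t=18: queue=[D,H] q_used=0 → run D
t=19: queue=[H] q_used=0 → run H
t=20: queue=[H] q_used=1 → run H
t=21: (idle)
t=22: (idle)
t=23: (idle)
t=24: (idle)
t=25: (idle)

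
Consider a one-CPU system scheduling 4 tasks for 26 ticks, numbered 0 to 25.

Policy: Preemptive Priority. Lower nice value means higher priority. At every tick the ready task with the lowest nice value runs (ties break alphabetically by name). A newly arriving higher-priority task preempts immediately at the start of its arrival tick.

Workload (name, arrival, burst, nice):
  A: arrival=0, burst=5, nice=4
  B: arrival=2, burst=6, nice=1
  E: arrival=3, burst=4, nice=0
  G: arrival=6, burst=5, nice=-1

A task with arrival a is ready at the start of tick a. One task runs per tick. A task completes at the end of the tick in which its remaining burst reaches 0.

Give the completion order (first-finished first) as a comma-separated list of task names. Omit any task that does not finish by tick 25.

t=0: ready={A} → run A
t=1: ready={A} → run A
t=2: ready={A,B} → run B
t=3: ready={A,B,E} → run E
t=4: ready={A,B,E} → run E
t=5: ready={A,B,E} → run E
t=6: ready={A,B,E,G} → run G
t=7: ready={A,B,E,G} → run G
t=8: ready={A,B,E,G} → run G
t=9: ready={A,B,E,G} → run G
t=10: ready={A,B,E,G} → run G
t=11: ready={A,B,E} → run E
t=12: ready={A,B} → run B
t=13: ready={A,B} → run B
t=14: ready={A,B} → run B
t=15: ready={A,B} → run B
t=16: ready={A,B} → run B
t=17: ready={A} → run A
t=18: ready={A} → run A
t=19: ready={A} → run A
t=20: (idle)
t=21: (idle)
t=22: (idle)
t=23: (idle)
t=24: (idle)
t=25: (idle)

completion order = G, E, B, A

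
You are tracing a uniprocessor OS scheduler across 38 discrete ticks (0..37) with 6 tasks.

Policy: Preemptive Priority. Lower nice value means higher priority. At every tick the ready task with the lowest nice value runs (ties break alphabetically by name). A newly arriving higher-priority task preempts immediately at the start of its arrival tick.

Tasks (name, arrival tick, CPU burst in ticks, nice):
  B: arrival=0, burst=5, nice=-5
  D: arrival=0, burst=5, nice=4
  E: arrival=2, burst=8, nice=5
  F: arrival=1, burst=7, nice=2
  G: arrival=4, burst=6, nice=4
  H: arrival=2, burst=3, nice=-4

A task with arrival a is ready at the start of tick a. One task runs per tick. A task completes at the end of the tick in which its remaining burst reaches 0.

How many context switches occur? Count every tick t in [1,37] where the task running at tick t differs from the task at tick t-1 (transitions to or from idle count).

context switches = 6

t=0: ready={B,D} → run B
t=1: ready={B,D,F} → run B
t=2: ready={B,D,E,F,H} → run B
t=3: ready={B,D,E,F,H} → run B
t=4: ready={B,D,E,F,G,H} → run B
t=5: ready={D,E,F,G,H} → run H
t=6: ready={D,E,F,G,H} → run H
t=7: ready={D,E,F,G,H} → run H
t=8: ready={D,E,F,G} → run F
t=9: ready={D,E,F,G} → run F
t=10: ready={D,E,F,G} → run F
t=11: ready={D,E,F,G} → run F
t=12: ready={D,E,F,G} → run F
t=13: ready={D,E,F,G} → run F
t=14: ready={D,E,F,G} → run F
t=15: ready={D,E,G} → run D
t=16: ready={D,E,G} → run D
t=17: ready={D,E,G} → run D
t=18: ready={D,E,G} → run D
t=19: ready={D,E,G} → run D
t=20: ready={E,G} → run G
t=21: ready={E,G} → run G
t=22: ready={E,G} → run G
t=23: ready={E,G} → run G
t=24: ready={E,G} → run G
t=25: ready={E,G} → run G
t=26: ready={E} → run E
t=27: ready={E} → run E
t=28: ready={E} → run E
t=29: ready={E} → run E
t=30: ready={E} → run E
t=31: ready={E} → run E
t=32: ready={E} → run E
t=33: ready={E} → run E
t=34: (idle)
t=35: (idle)
t=36: (idle)
t=37: (idle)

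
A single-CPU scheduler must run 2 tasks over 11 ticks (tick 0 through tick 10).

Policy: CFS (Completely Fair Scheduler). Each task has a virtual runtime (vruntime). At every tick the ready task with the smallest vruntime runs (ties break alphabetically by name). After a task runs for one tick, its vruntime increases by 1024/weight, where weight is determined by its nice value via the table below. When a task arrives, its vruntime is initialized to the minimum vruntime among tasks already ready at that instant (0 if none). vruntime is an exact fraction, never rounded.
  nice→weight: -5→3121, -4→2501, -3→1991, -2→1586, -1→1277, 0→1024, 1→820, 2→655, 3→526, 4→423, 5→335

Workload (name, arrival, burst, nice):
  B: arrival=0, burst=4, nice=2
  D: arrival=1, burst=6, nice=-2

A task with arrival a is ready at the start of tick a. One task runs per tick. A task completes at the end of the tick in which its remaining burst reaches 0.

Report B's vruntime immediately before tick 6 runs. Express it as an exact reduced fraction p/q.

vruntime(B, start of tick 6) = 3072/655

t=0: vr[B=0] → run B
t=1: vr[B=1024/655 D=1024/655] → run B
t=2: vr[B=2048/655 D=1024/655] → run D
t=3: vr[B=2048/655 D=1147392/519415] → run D
t=4: vr[B=2048/655 D=1482752/519415] → run D
t=5: vr[B=2048/655 D=1818112/519415] → run B
t=6: vr[B=3072/655 D=1818112/519415] → run D
t=7: vr[B=3072/655 D=2153472/519415] → run D
t=8: vr[B=3072/655 D=2488832/519415] → run B
t=9: vr[D=2488832/519415] → run D
t=10: (idle)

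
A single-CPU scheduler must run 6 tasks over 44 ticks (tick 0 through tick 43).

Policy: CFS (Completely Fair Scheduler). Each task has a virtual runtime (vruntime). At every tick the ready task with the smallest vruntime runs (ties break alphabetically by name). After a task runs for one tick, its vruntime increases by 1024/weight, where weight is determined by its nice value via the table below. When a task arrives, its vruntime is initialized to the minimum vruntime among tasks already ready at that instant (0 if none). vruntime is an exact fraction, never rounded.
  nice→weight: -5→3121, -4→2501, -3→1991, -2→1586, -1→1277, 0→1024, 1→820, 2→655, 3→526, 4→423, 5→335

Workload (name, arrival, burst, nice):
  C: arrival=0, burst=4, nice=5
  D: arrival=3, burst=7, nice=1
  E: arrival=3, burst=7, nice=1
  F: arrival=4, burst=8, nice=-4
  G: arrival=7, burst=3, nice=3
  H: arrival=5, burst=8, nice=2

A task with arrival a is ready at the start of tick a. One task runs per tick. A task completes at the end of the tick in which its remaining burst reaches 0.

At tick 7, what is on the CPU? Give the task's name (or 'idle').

running at tick 7 = G

t=0: vr[C=0] → run C
t=1: vr[C=1024/335] → run C
t=2: vr[C=2048/335] → run C
t=3: vr[C=3072/335 D=3072/335 E=3072/335] → run C
t=4: vr[D=3072/335 E=3072/335 F=3072/335] → run D
t=5: vr[D=143104/13735 E=3072/335 F=3072/335 H=3072/335] → run E
t=6: vr[D=143104/13735 E=143104/13735 F=3072/335 H=3072/335] → run F
t=7: vr[D=143104/13735 E=143104/13735 F=8026112/837835 G=3072/335 H=3072/335] → run G
t=8: vr[D=143104/13735 E=143104/13735 F=8026112/837835 G=979456/88105 H=3072/335] → run H
t=9: vr[D=143104/13735 E=143104/13735 F=8026112/837835 G=979456/88105 H=94208/8777] → run F
t=10: vr[D=143104/13735 E=143104/13735 F=8369152/837835 G=979456/88105 H=94208/8777] → run F
t=11: vr[D=143104/13735 E=143104/13735 F=8712192/837835 G=979456/88105 H=94208/8777] → run F
t=12: vr[D=143104/13735 E=143104/13735 F=9055232/837835 G=979456/88105 H=94208/8777] → run D
t=13: vr[D=160256/13735 E=143104/13735 F=9055232/837835 G=979456/88105 H=94208/8777] → run E
t=14: vr[D=160256/13735 E=160256/13735 F=9055232/837835 G=979456/88105 H=94208/8777] → run H
t=15: vr[D=160256/13735 E=160256/13735 F=9055232/837835 G=979456/88105 H=539648/43885] → run F
t=16: vr[D=160256/13735 E=160256/13735 F=9398272/837835 G=979456/88105 H=539648/43885] → run G
t=17: vr[D=160256/13735 E=160256/13735 F=9398272/837835 G=1150976/88105 H=539648/43885] → run F
t=18: vr[D=160256/13735 E=160256/13735 F=9741312/837835 G=1150976/88105 H=539648/43885] → run F
t=19: vr[D=160256/13735 E=160256/13735 F=10084352/837835 G=1150976/88105 H=539648/43885] → run D
t=20: vr[D=177408/13735 E=160256/13735 F=10084352/837835 G=1150976/88105 H=539648/43885] → run E
t=21: vr[D=177408/13735 E=177408/13735 F=10084352/837835 G=1150976/88105 H=539648/43885] → run F
t=22: vr[D=177408/13735 E=177408/13735 G=1150976/88105 H=539648/43885] → run H
t=23: vr[D=177408/13735 E=177408/13735 G=1150976/88105 H=608256/43885] → run D
t=24: vr[D=38912/2747 E=177408/13735 G=1150976/88105 H=608256/43885] → run E
t=25: vr[D=38912/2747 E=38912/2747 G=1150976/88105 H=608256/43885] → run G
t=26: vr[D=38912/2747 E=38912/2747 H=608256/43885] → run H
t=27: vr[D=38912/2747 E=38912/2747 H=676864/43885] → run D
t=28: vr[D=211712/13735 E=38912/2747 H=676864/43885] → run E
t=29: vr[D=211712/13735 E=211712/13735 H=676864/43885] → run D
t=30: vr[D=228864/13735 E=211712/13735 H=676864/43885] → run E
t=31: vr[D=228864/13735 E=228864/13735 H=676864/43885] → run H
t=32: vr[D=228864/13735 E=228864/13735 H=745472/43885] → run D
t=33: vr[E=228864/13735 H=745472/43885] → run E
t=34: vr[H=745472/43885] → run H
t=35: vr[H=162816/8777] → run H
t=36: vr[H=882688/43885] → run H
t=37: (idle)
t=38: (idle)
t=39: (idle)
t=40: (idle)
t=41: (idle)
t=42: (idle)
t=43: (idle)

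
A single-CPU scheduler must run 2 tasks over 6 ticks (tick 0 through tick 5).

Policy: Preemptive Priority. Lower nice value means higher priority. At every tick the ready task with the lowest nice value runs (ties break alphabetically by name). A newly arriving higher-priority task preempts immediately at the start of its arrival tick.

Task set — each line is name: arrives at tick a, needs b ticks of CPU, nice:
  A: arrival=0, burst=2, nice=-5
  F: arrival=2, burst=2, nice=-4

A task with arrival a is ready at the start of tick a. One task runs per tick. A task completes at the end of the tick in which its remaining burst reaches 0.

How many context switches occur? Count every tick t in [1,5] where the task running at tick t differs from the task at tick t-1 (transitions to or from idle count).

context switches = 2

t=0: ready={A} → run A
t=1: ready={A} → run A
t=2: ready={F} → run F
t=3: ready={F} → run F
t=4: (idle)
t=5: (idle)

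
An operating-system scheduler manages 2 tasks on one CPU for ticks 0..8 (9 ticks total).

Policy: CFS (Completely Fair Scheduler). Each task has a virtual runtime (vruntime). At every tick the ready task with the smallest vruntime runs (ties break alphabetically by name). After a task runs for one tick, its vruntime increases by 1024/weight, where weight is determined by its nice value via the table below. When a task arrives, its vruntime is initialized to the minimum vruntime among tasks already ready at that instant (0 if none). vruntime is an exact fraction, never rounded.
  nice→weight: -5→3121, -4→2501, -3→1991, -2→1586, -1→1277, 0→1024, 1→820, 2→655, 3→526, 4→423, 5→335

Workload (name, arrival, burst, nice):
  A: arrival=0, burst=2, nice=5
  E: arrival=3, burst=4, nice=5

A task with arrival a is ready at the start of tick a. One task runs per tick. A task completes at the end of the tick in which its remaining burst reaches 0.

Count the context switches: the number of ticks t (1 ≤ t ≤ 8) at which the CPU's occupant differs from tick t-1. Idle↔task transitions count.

context switches = 3

t=0: vr[A=0] → run A
t=1: vr[A=1024/335] → run A
t=2: (idle)
t=3: vr[E=0] → run E
t=4: vr[E=1024/335] → run E
t=5: vr[E=2048/335] → run E
t=6: vr[E=3072/335] → run E
t=7: (idle)
t=8: (idle)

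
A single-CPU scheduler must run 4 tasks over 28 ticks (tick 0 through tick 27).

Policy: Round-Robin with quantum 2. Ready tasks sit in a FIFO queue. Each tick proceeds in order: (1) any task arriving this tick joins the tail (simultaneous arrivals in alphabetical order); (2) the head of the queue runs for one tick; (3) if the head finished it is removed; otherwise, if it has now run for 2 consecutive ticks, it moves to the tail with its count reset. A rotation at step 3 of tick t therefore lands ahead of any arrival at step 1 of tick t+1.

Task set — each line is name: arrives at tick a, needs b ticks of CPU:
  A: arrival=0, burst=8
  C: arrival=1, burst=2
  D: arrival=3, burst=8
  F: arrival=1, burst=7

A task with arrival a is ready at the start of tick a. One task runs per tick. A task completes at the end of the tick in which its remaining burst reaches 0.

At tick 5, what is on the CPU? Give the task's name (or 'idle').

running at tick 5 = F

t=0: queue=[A] q_used=0 → run A
t=1: queue=[A,C,F] q_used=1 → run A
t=2: queue=[C,F,A] q_used=0 → run C
t=3: queue=[C,F,A,D] q_used=1 → run C
t=4: queue=[F,A,D] q_used=0 → run F
t=5: queue=[F,A,D] q_used=1 → run F
t=6: queue=[A,D,F] q_used=0 → run A
t=7: queue=[A,D,F] q_used=1 → run A
t=8: queue=[D,F,A] q_used=0 → run D
t=9: queue=[D,F,A] q_used=1 → run D
t=10: queue=[F,A,D] q_used=0 → run F
t=11: queue=[F,A,D] q_used=1 → run F
t=12: queue=[A,D,F] q_used=0 → run A
t=13: queue=[A,D,F] q_used=1 → run A
t=14: queue=[D,F,A] q_used=0 → run D
t=15: queue=[D,F,A] q_used=1 → run D
t=16: queue=[F,A,D] q_used=0 → run F
t=17: queue=[F,A,D] q_used=1 → run F
t=18: queue=[A,D,F] q_used=0 → run A
t=19: queue=[A,D,F] q_used=1 → run A
t=20: queue=[D,F] q_used=0 → run D
t=21: queue=[D,F] q_used=1 → run D
t=22: queue=[F,D] q_used=0 → run F
t=23: queue=[D] q_used=0 → run D
t=24: queue=[D] q_used=1 → run D
t=25: (idle)
t=26: (idle)
t=27: (idle)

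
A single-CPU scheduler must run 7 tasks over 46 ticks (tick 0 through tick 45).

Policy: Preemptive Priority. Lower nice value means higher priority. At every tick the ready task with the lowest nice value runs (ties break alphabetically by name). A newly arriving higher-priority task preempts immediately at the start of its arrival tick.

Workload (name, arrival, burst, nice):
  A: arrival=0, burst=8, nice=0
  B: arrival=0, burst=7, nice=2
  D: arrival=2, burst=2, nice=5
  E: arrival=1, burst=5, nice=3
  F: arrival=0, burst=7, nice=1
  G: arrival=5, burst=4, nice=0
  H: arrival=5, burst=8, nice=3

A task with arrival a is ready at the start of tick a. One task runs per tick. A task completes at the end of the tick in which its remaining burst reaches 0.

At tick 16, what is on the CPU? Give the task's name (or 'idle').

running at tick 16 = F

t=0: ready={A,B,F} → run A
t=1: ready={A,B,E,F} → run A
t=2: ready={A,B,D,E,F} → run A
t=3: ready={A,B,D,E,F} → run A
t=4: ready={A,B,D,E,F} → run A
t=5: ready={A,B,D,E,F,G,H} → run A
t=6: ready={A,B,D,E,F,G,H} → run A
t=7: ready={A,B,D,E,F,G,H} → run A
t=8: ready={B,D,E,F,G,H} → run G
t=9: ready={B,D,E,F,G,H} → run G
t=10: ready={B,D,E,F,G,H} → run G
t=11: ready={B,D,E,F,G,H} → run G
t=12: ready={B,D,E,F,H} → run F
t=13: ready={B,D,E,F,H} → run F
t=14: ready={B,D,E,F,H} → run F
t=15: ready={B,D,E,F,H} → run F
t=16: ready={B,D,E,F,H} → run F
t=17: ready={B,D,E,F,H} → run F
t=18: ready={B,D,E,F,H} → run F
t=19: ready={B,D,E,H} → run B
t=20: ready={B,D,E,H} → run B
t=21: ready={B,D,E,H} → run B
t=22: ready={B,D,E,H} → run B
t=23: ready={B,D,E,H} → run B
t=24: ready={B,D,E,H} → run B
t=25: ready={B,D,E,H} → run B
t=26: ready={D,E,H} → run E
t=27: ready={D,E,H} → run E
t=28: ready={D,E,H} → run E
t=29: ready={D,E,H} → run E
t=30: ready={D,E,H} → run E
t=31: ready={D,H} → run H
t=32: ready={D,H} → run H
t=33: ready={D,H} → run H
t=34: ready={D,H} → run H
t=35: ready={D,H} → run H
t=36: ready={D,H} → run H
t=37: ready={D,H} → run H
t=38: ready={D,H} → run H
t=39: ready={D} → run D
t=40: ready={D} → run D
t=41: (idle)
t=42: (idle)
t=43: (idle)
t=44: (idle)
t=45: (idle)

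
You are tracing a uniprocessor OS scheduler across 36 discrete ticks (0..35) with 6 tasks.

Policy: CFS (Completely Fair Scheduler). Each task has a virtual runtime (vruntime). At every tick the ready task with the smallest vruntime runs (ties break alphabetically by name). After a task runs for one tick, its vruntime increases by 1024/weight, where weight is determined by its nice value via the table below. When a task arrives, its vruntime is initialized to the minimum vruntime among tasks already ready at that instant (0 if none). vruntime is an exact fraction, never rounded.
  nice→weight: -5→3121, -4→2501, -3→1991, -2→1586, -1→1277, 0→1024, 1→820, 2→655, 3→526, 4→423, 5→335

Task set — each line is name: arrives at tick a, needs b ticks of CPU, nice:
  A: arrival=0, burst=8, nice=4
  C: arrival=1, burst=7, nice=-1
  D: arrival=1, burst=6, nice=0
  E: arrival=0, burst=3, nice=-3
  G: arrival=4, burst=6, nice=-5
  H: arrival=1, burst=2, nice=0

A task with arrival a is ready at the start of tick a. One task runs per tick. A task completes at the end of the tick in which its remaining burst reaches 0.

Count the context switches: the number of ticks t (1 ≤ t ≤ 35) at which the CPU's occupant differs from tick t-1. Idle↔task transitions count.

t=0: vr[A=0 E=0] → run A
t=1: vr[A=1024/423 C=0 D=0 E=0 H=0] → run C
t=2: vr[A=1024/423 C=1024/1277 D=0 E=0 H=0] → run D
t=3: vr[A=1024/423 C=1024/1277 D=1 E=0 H=0] → run E
t=4: vr[A=1024/423 C=1024/1277 D=1 E=1024/1991 G=0 H=0] → run G
t=5: vr[A=1024/423 C=1024/1277 D=1 E=1024/1991 G=1024/3121 H=0] → run H
t=6: vr[A=1024/423 C=1024/1277 D=1 E=1024/1991 G=1024/3121 H=1] → run G
t=7: vr[A=1024/423 C=1024/1277 D=1 E=1024/1991 G=2048/3121 H=1] → run E
t=8: vr[A=1024/423 C=1024/1277 D=1 E=2048/1991 G=2048/3121 H=1] → run G
t=9: vr[A=1024/423 C=1024/1277 D=1 E=2048/1991 G=3072/3121 H=1] → run C
t=10: vr[A=1024/423 C=2048/1277 D=1 E=2048/1991 G=3072/3121 H=1] → run G
t=11: vr[A=1024/423 C=2048/1277 D=1 E=2048/1991 G=4096/3121 H=1] → run D
t=12: vr[A=1024/423 C=2048/1277 D=2 E=2048/1991 G=4096/3121 H=1] → run H
t=13: vr[A=1024/423 C=2048/1277 D=2 E=2048/1991 G=4096/3121] → run E
t=14: vr[A=1024/423 C=2048/1277 D=2 G=4096/3121] → run G
t=15: vr[A=1024/423 C=2048/1277 D=2 G=5120/3121] → run C
t=16: vr[A=1024/423 C=3072/1277 D=2 G=5120/3121] → run G
t=17: vr[A=1024/423 C=3072/1277 D=2] → run D
t=18: vr[A=1024/423 C=3072/1277 D=3] → run C
t=19: vr[A=1024/423 C=4096/1277 D=3] → run A
t=20: vr[A=2048/423 C=4096/1277 D=3] → run D
t=21: vr[A=2048/423 C=4096/1277 D=4] → run C
t=22: vr[A=2048/423 C=5120/1277 D=4] → run D
t=23: vr[A=2048/423 C=5120/1277 D=5] → run C
t=24: vr[A=2048/423 C=6144/1277 D=5] → run C
t=25: vr[A=2048/423 D=5] → run A
t=26: vr[A=1024/141 D=5] → run D
t=27: vr[A=1024/141] → run A
t=28: vr[A=4096/423] → run A
t=29: vr[A=5120/423] → run A
t=30: vr[A=2048/141] → run A
t=31: vr[A=7168/423] → run A
t=32: (idle)
t=33: (idle)
t=34: (idle)
t=35: (idle)

context switches = 27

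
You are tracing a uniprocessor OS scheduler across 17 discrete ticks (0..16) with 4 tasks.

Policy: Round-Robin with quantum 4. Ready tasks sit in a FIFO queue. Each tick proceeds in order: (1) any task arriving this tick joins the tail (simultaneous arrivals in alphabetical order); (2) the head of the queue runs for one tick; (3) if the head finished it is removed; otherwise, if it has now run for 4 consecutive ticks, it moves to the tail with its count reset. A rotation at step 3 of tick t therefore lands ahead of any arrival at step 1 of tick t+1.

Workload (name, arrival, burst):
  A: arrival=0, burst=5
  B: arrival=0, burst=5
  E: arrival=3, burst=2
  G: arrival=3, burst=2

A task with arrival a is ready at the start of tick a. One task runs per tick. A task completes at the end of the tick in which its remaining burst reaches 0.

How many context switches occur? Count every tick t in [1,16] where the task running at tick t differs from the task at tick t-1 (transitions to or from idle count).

context switches = 6

t=0: queue=[A,B] q_used=0 → run A
t=1: queue=[A,B] q_used=1 → run A
t=2: queue=[A,B] q_used=2 → run A
t=3: queue=[A,B,E,G] q_used=3 → run A
t=4: queue=[B,E,G,A] q_used=0 → run B
t=5: queue=[B,E,G,A] q_used=1 → run B
t=6: queue=[B,E,G,A] q_used=2 → run B
t=7: queue=[B,E,G,A] q_used=3 → run B
t=8: queue=[E,G,A,B] q_used=0 → run E
t=9: queue=[E,G,A,B] q_used=1 → run E
t=10: queue=[G,A,B] q_used=0 → run G
t=11: queue=[G,A,B] q_used=1 → run G
t=12: queue=[A,B] q_used=0 → run A
t=13: queue=[B] q_used=0 → run B
t=14: (idle)
t=15: (idle)
t=16: (idle)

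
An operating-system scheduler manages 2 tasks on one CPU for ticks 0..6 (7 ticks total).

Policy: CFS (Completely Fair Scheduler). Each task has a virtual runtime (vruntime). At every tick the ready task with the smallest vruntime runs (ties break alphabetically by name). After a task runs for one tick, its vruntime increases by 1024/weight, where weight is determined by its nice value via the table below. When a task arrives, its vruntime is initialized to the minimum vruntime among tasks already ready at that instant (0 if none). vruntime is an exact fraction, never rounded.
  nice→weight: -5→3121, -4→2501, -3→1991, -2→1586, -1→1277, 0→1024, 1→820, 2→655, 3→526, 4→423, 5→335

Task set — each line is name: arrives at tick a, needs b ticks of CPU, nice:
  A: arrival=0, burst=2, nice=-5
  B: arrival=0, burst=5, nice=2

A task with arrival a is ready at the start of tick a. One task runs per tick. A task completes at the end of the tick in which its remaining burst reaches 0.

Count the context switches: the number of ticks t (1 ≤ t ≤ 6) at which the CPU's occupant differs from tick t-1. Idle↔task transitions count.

context switches = 3

t=0: vr[A=0 B=0] → run A
t=1: vr[A=1024/3121 B=0] → run B
t=2: vr[A=1024/3121 B=1024/655] → run A
t=3: vr[B=1024/655] → run B
t=4: vr[B=2048/655] → run B
t=5: vr[B=3072/655] → run B
t=6: vr[B=4096/655] → run B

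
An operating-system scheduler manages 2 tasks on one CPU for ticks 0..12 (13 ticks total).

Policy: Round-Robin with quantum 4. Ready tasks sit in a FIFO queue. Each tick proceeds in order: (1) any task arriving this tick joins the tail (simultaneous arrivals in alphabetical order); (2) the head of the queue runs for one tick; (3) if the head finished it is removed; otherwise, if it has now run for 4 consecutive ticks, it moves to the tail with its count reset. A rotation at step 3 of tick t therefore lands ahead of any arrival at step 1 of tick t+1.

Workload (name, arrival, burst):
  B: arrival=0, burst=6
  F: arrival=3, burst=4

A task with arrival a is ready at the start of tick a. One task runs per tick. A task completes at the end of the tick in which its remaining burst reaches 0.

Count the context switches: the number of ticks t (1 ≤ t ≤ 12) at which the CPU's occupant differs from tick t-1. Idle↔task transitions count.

t=0: queue=[B] q_used=0 → run B
t=1: queue=[B] q_used=1 → run B
t=2: queue=[B] q_used=2 → run B
t=3: queue=[B,F] q_used=3 → run B
t=4: queue=[F,B] q_used=0 → run F
t=5: queue=[F,B] q_used=1 → run F
t=6: queue=[F,B] q_used=2 → run F
t=7: queue=[F,B] q_used=3 → run F
t=8: queue=[B] q_used=0 → run B
t=9: queue=[B] q_used=1 → run B
t=10: (idle)
t=11: (idle)
t=12: (idle)

context switches = 3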